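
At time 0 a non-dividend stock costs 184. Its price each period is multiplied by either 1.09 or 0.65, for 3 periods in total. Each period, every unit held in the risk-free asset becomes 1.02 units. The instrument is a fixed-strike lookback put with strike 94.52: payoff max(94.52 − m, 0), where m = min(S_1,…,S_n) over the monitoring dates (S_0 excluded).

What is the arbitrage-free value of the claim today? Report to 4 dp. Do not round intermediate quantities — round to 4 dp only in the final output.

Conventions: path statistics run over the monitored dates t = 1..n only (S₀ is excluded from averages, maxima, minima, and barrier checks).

Under the martingale measure an up-move has probability p* = 0.8409; value the claim as the probability-weighted average of per-path payoffs, discounted 3 periods at R = 1.02.
Enumerate all 2^3 = 8 price paths (U = up ×1.09, D = down ×0.65); each path with k up-moves has probability p*^k·(1−p*)^(3−k).
DDD: m=50.5310, payoff=43.9890, prob=0.004027
UDD: m=84.7366, payoff=9.7834, prob=0.021283
DUD: m=84.7366, payoff=9.7834, prob=0.021283
UUD: m=142.0968, payoff=0.0000, prob=0.112498
DDU: m=77.7400, payoff=16.7800, prob=0.021283
UDU: m=130.3640, payoff=0.0000, prob=0.112498
DUU: m=119.6000, payoff=0.0000, prob=0.112498
UUU: m=200.5600, payoff=0.0000, prob=0.594630
Price = Σ prob·payoff / R^3 = 0.950706 / 1.061208 = 0.8959

price = 0.8959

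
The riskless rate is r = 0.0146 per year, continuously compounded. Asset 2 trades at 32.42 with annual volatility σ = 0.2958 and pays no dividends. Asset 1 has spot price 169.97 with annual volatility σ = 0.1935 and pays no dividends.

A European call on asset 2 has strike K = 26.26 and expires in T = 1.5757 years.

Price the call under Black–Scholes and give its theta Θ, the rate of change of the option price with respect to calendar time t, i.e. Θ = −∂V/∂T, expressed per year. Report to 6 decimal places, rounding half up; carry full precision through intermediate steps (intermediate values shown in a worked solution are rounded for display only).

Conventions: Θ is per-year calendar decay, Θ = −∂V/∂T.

price = 8.462531
Θ = -1.344690

σ√T = 0.2958·√1.5757 = 0.371309
d₁ = (ln(S/K) + (r+σ²/2)T) / (σ√T) = (ln(32.42/26.26) + (0.0146+0.2958²/2)·1.5757) / 0.371309 = (0.210729 + 0.091940) / 0.371309 = 0.815141
d₂ = d₁ − σ√T = 0.815141 − 0.371309 = 0.443833
e^{−rT} = 0.977257
N(d₁) = 0.792504,  N(d₂) = 0.671418
Call price V = S·N(d₁) − K·e^{−rT}·N(d₂) = 25.692988 − 17.230457 = 8.462531
φ(d₁) = (1/√(2π))·e^{−d₁²/2} = 0.286171
Θ = −S·φ(d₁)·σ/(2√T) − r·K·e^{−rT}·N(d₂) = −1.093125 − 0.251565 = -1.344690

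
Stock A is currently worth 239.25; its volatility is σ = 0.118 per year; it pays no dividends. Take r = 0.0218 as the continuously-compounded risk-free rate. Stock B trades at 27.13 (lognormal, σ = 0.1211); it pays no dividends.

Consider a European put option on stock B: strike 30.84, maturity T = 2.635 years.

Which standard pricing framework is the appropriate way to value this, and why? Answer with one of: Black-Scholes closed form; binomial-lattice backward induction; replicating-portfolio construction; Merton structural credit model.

framework: Black-Scholes closed form

Key observation: a European claim on stock B (strike 30.84) — a lognormal (GBM) underlying with constant rate and volatility — has an exact closed-form value; no lattice or capital structure is involved.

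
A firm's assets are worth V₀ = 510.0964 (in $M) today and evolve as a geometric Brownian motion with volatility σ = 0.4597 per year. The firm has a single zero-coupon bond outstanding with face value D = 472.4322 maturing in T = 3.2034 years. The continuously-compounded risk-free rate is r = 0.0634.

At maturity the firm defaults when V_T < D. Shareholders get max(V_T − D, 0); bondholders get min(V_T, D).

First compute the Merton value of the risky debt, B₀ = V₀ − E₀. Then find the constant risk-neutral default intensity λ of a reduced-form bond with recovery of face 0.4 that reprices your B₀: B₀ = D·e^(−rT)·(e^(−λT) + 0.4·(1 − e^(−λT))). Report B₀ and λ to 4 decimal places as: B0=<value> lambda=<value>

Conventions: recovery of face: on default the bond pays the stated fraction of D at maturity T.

B0=297.2164 lambda=0.1502

Work the structural quantities from V₀ = 510.0964 against face 472.4322:
d₁ = [ln(V₀/D) + (r + σ²/2)T] / (σ√T)
   = [ln(510.0964/472.4322) + (0.0634 + 0.5·0.4597²)·3.2034] / (0.4597·√3.2034)
   = [0.076705 + 0.541573] / 0.822773 = 0.751457
d₂ = d₁ − σ√T = 0.751457 − 0.822773 = -0.071316
N(d₁) = 0.773811,  N(d₂) = 0.471573,  e^(−rT) = 0.816200
E₀ = V₀·N(d₁) − D·e^(−rT)·N(d₂)
   = 510.0964·0.773811 − 472.4322·0.816200·0.471573 = 212.880049
B₀ = V₀ − E₀ = 510.0964 − 212.880049 = 297.216351
e^(−λT) = (B₀·e^(rT)/D − 0.4)/(1 − 0.4) = (297.2164·1.225190/472.4322 − 0.4)/0.6 = 0.61798478
λ = −ln(0.61798478)/3.2034 = 0.150244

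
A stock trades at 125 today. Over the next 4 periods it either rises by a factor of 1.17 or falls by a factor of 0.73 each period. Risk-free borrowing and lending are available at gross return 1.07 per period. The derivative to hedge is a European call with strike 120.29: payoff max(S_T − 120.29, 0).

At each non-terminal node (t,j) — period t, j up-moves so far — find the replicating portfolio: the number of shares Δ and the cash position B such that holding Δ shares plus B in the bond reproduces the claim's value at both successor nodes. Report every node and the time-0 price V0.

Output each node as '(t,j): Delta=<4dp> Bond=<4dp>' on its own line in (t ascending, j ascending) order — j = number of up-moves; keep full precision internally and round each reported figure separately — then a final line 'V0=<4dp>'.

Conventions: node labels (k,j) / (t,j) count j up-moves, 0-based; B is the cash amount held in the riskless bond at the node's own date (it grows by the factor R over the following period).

Under the risk-neutral measure, an up-move has probability p* = (R−d)/(u−d) = 0.7727 and values discount at R = 1.07.
Payoffs at expiry: V(4,0)=0.0000, V(4,1)=0.0000, V(4,2)=0.0000, V(4,3)=25.8572, V(4,4)=113.9459
  t=3,j=0: stock 48.6271 → up 56.8937 (V=0.0000), down 35.4978 (V=0.0000). Price 0.0000; hedge Δ=0.0000, bond B=0.0000.
  t=3,j=1: stock 77.9366 → up 91.1859 (V=0.0000), down 56.8937 (V=0.0000). Price 0.0000; hedge Δ=0.0000, bond B=0.0000.
  t=3,j=2: stock 124.9121 → up 146.1472 (V=25.8572), down 91.1859 (V=0.0000). Price 18.6734; hedge Δ=0.4705, bond B=-40.0929.
  t=3,j=3: stock 200.2016 → up 234.2359 (V=113.9459), down 146.1472 (V=25.8572). Price 87.7811; hedge Δ=1.0000, bond B=-112.4206.
  t=2,j=0: stock 66.6125 → up 77.9366 (V=0.0000), down 48.6271 (V=0.0000). Price 0.0000; hedge Δ=0.0000, bond B=0.0000.
  t=2,j=1: stock 106.7625 → up 124.9121 (V=18.6734), down 77.9366 (V=0.0000). Price 13.4855; hedge Δ=0.3975, bond B=-28.9541.
  t=2,j=2: stock 171.1125 → up 200.2016 (V=87.7811), down 124.9121 (V=18.6734). Price 67.3596; hedge Δ=0.9179, bond B=-89.7032.
  t=1,j=0: stock 91.2500 → up 106.7625 (V=13.4855), down 66.6125 (V=0.0000). Price 9.7389; hedge Δ=0.3359, bond B=-20.9099.
  t=1,j=1: stock 146.2500 → up 171.1125 (V=67.3596), down 106.7625 (V=13.4855). Price 51.5098; hedge Δ=0.8372, bond B=-70.9314.
  t=0,j=0: stock 125.0000 → up 146.2500 (V=51.5098), down 91.2500 (V=9.7389). Price 39.2677; hedge Δ=0.7595, bond B=-55.6663.
Verification: the root portfolio costs Δ(0,0)·S0 + B(0,0) = 39.2677, matching V0.

(0,0): Delta=0.7595 Bond=-55.6663
(1,0): Delta=0.3359 Bond=-20.9099
(1,1): Delta=0.8372 Bond=-70.9314
(2,0): Delta=0.0000 Bond=0.0000
(2,1): Delta=0.3975 Bond=-28.9541
(2,2): Delta=0.9179 Bond=-89.7032
(3,0): Delta=0.0000 Bond=0.0000
(3,1): Delta=0.0000 Bond=0.0000
(3,2): Delta=0.4705 Bond=-40.0929
(3,3): Delta=1.0000 Bond=-112.4206
V0=39.2677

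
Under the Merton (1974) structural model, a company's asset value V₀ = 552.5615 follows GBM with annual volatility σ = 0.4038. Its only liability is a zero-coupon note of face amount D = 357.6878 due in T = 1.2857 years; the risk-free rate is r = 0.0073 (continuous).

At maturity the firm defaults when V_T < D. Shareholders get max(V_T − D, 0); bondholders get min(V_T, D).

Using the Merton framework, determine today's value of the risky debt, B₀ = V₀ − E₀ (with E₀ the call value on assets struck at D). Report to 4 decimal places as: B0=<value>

B0=336.7833

Work the structural quantities from V₀ = 552.5615 against face 357.6878:
d₁ = [ln(V₀/D) + (r + σ²/2)T] / (σ√T)
   = [ln(552.5615/357.6878) + (0.0073 + 0.5·0.4038²)·1.2857] / (0.4038·√1.2857)
   = [0.434904 + 0.114205] / 0.457864 = 1.199286
d₂ = d₁ − σ√T = 1.199286 − 0.457864 = 0.741422
N(d₁) = 0.884792,  N(d₂) = 0.770781,  e^(−rT) = 0.990658
E₀ = V₀·N(d₁) − D·e^(−rT)·N(d₂)
   = 552.5615·0.884792 − 357.6878·0.990658·0.770781 = 215.778213
B₀ = V₀ − E₀ = 552.5615 − 215.778213 = 336.783287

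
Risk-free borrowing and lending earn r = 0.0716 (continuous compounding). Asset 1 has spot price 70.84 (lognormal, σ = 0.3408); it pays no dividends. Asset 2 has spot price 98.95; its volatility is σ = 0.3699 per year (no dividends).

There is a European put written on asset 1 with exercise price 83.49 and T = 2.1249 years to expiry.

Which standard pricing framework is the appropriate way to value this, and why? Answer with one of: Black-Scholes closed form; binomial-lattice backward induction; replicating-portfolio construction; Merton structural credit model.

Key observation: a European claim on asset 1 (strike 83.49) — a lognormal (GBM) underlying with constant rate and volatility — has an exact closed-form value; no lattice or capital structure is involved.

framework: Black-Scholes closed form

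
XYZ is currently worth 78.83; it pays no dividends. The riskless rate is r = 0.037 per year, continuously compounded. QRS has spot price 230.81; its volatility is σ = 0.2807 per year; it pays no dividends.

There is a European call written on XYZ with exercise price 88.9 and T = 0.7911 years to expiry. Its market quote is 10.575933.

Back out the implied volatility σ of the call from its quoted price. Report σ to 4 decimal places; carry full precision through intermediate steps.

sigma = 0.4821

At σ = 0.4821 the Black–Scholes value reproduces the quote:
σ√T = 0.4821·√0.7911 = 0.428798
d₁ = (ln(S/K) + (r+σ²/2)T) / (σ√T) = (ln(78.83/88.9) + (0.037+0.4821²/2)·0.7911) / 0.428798 = (-0.120219 + 0.121205) / 0.428798 = 0.002300
d₂ = d₁ − σ√T = 0.002300 − 0.428798 = -0.426498
e^{−rT} = 0.971154
N(d₁) = 0.500917,  N(d₂) = 0.334872
V = S·N(d₁) − K·e^{−rT}·N(d₂) = 39.487321 − 28.911388 = 10.575933 (the observed quote) — the price is monotone increasing in volatility, hence this σ is the only solution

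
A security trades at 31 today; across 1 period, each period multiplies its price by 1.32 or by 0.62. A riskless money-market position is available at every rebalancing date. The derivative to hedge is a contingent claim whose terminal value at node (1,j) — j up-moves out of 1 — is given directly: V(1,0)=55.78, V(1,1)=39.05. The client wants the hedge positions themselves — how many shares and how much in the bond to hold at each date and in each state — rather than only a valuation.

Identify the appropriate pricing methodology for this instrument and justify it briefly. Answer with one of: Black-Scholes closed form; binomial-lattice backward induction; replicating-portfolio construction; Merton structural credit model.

Key observation: since the answer must list Δ and B at each node of the 1.32/0.62 lattice on 31, the replicating-portfolio method — solving the two-state system at every node — is the one that applies.

framework: replicating-portfolio construction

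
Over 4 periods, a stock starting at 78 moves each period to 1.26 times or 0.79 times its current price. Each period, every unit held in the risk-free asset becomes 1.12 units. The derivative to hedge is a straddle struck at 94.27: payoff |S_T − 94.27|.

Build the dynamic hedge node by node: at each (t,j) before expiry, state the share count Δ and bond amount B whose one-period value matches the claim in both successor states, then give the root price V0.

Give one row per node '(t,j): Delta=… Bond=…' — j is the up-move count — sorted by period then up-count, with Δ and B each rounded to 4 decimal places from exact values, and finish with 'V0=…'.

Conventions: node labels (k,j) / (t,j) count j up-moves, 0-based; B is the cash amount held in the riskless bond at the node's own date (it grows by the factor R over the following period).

The replicating-portfolio and risk-neutral prices coincide; use p* = (1.12−0.79)/(1.26−0.79) = 0.7021 for the latter.
Payoffs at expiry: V(4,0)=63.8889, V(4,1)=45.8141, V(4,2)=16.9859, V(4,3)=28.9932, V(4,4)=102.3270
(3,0): S=38.4570. Δ = (V_up−V_dn)/(S_up−S_dn) = (45.8141−63.8889)/(48.4559−30.3811) = -1.0000. V = [p*·45.8141 + (1−p*)·63.8889]/1.12 = 45.7126. B = V − Δ·S = 84.1696.
(3,1): S=61.3365. Δ = (V_up−V_dn)/(S_up−S_dn) = (16.9859−45.8141)/(77.2841−48.4559) = -1.0000. V = [p*·16.9859 + (1−p*)·45.8141]/1.12 = 22.8331. B = V − Δ·S = 84.1696.
(3,2): S=97.8279. Δ = (V_up−V_dn)/(S_up−S_dn) = (28.9932−16.9859)/(123.2632−77.2841) = 0.2611. V = [p*·28.9932 + (1−p*)·16.9859]/1.12 = 22.6933. B = V − Δ·S = -2.8539.
(3,3): S=156.0293. Δ = (V_up−V_dn)/(S_up−S_dn) = (102.3270−28.9932)/(196.5970−123.2632) = 1.0000. V = [p*·102.3270 + (1−p*)·28.9932]/1.12 = 71.8597. B = V − Δ·S = -84.1696.
(2,0): S=48.6798. Δ = (V_up−V_dn)/(S_up−S_dn) = (22.8331−45.7126)/(61.3365−38.4570) = -1.0000. V = [p*·22.8331 + (1−p*)·45.7126]/1.12 = 26.4717. B = V − Δ·S = 75.1515.
(2,1): S=77.6412. Δ = (V_up−V_dn)/(S_up−S_dn) = (22.6933−22.8331)/(97.8279−61.3365) = -0.0038. V = [p*·22.6933 + (1−p*)·22.8331]/1.12 = 20.2991. B = V − Δ·S = 20.5964.
(2,2): S=123.8328. Δ = (V_up−V_dn)/(S_up−S_dn) = (71.8597−22.6933)/(156.0293−97.8279) = 0.8448. V = [p*·71.8597 + (1−p*)·22.6933]/1.12 = 51.0843. B = V − Δ·S = -53.5249.
(1,0): S=61.6200. Δ = (V_up−V_dn)/(S_up−S_dn) = (20.2991−26.4717)/(77.6412−48.6798) = -0.2131. V = [p*·20.2991 + (1−p*)·26.4717]/1.12 = 19.7658. B = V − Δ·S = 32.8990.
(1,1): S=98.2800. Δ = (V_up−V_dn)/(S_up−S_dn) = (51.0843−20.2991)/(123.8328−77.6412) = 0.6665. V = [p*·51.0843 + (1−p*)·20.2991]/1.12 = 37.4234. B = V − Δ·S = -28.0770.
(0,0): S=78.0000. Δ = (V_up−V_dn)/(S_up−S_dn) = (37.4234−19.7658)/(98.2800−61.6200) = 0.4817. V = [p*·37.4234 + (1−p*)·19.7658]/1.12 = 28.7176. B = V − Δ·S = -8.8517.
Sanity check at the root: Δ(0,0)·S0 + B(0,0) reproduces V0 = 28.7176.

(0,0): Delta=0.4817 Bond=-8.8517
(1,0): Delta=-0.2131 Bond=32.8990
(1,1): Delta=0.6665 Bond=-28.0770
(2,0): Delta=-1.0000 Bond=75.1515
(2,1): Delta=-0.0038 Bond=20.5964
(2,2): Delta=0.8448 Bond=-53.5249
(3,0): Delta=-1.0000 Bond=84.1696
(3,1): Delta=-1.0000 Bond=84.1696
(3,2): Delta=0.2611 Bond=-2.8539
(3,3): Delta=1.0000 Bond=-84.1696
V0=28.7176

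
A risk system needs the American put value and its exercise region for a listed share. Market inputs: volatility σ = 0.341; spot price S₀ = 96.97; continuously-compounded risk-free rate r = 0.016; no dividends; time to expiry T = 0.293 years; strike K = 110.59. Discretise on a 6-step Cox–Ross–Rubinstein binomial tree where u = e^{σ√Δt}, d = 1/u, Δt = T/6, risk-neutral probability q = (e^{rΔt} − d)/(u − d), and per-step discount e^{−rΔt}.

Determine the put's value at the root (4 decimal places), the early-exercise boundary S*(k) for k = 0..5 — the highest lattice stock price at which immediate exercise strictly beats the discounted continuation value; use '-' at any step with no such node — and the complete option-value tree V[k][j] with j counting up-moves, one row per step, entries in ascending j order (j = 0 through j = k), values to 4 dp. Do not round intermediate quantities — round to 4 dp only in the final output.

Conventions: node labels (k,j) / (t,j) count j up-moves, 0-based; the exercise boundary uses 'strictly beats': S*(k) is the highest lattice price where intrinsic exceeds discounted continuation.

price = 15.9343
boundary = - - 83.4036 77.3497 83.4036 89.9313
tree:
15.9343
21.2394 10.3570
27.1864 14.9928 5.4777
33.2403 20.7570 8.9291 1.8414
38.8548 27.1864 14.0001 3.5878 0.0000
44.0618 33.2403 20.6587 6.9904 0.0000 0.0000
48.8908 38.8548 27.1864 13.6200 0.0000 0.0000 0.0000

Δt=0.04883  u=1.07827  d=0.92741  q=0.48635  discount=0.99922
step 6 (expiry): payoffs max(K−S,0) = 48.8908 38.8548 27.1864 13.6200 0.0000 0.0000 0.0000
step 5: (k=5,j=0): S=66.5282, K−S=44.0618, hold=43.9754 ⇒ V=44.0618 exercise | (k=5,j=1): S=77.3497, K−S=33.2403, hold=33.1539 ⇒ V=33.2403 exercise | (k=5,j=2): S=89.9313, K−S=20.6587, hold=20.5723 ⇒ V=20.6587 exercise | (k=5,j=3): S=104.5595, K−S=6.0305, hold=6.9904 ⇒ V=6.9904 continue | (k=5,j=4): S=121.5672, K−S=0.0000, hold=0.0000 ⇒ V=0.0000 continue | (k=5,j=5): S=141.3412, K−S=0.0000, hold=0.0000 ⇒ V=0.0000 continue  boundary S*=89.9313
step 4: (k=4,j=0): S=71.7352, K−S=38.8548, hold=38.7684 ⇒ V=38.8548 exercise | (k=4,j=1): S=83.4036, K−S=27.1864, hold=27.1000 ⇒ V=27.1864 exercise | (k=4,j=2): S=96.9700, K−S=13.6200, hold=14.0001 ⇒ V=14.0001 continue | (k=4,j=3): S=112.7431, K−S=0.0000, hold=3.5878 ⇒ V=3.5878 continue | (k=4,j=4): S=131.0819, K−S=0.0000, hold=0.0000 ⇒ V=0.0000 continue  boundary S*=83.4036
step 3: (k=3,j=0): S=77.3497, K−S=33.2403, hold=33.1539 ⇒ V=33.2403 exercise | (k=3,j=1): S=89.9313, K−S=20.6587, hold=20.7570 ⇒ V=20.7570 continue | (k=3,j=2): S=104.5595, K−S=6.0305, hold=8.9291 ⇒ V=8.9291 continue | (k=3,j=3): S=121.5672, K−S=0.0000, hold=1.8414 ⇒ V=1.8414 continue  boundary S*=77.3497
step 2: (k=2,j=0): S=83.4036, K−S=27.1864, hold=27.1478 ⇒ V=27.1864 exercise | (k=2,j=1): S=96.9700, K−S=13.6200, hold=14.9928 ⇒ V=14.9928 continue | (k=2,j=2): S=112.7431, K−S=0.0000, hold=5.4777 ⇒ V=5.4777 continue  boundary S*=83.4036
step 1: (k=1,j=0): S=89.9313, K−S=20.6587, hold=21.2394 ⇒ V=21.2394 continue | (k=1,j=1): S=104.5595, K−S=6.0305, hold=10.3570 ⇒ V=10.3570 continue  boundary S*=-
step 0: (k=0,j=0): S=96.9700, K−S=13.6200, hold=15.9343 ⇒ V=15.9343 continue  boundary S*=-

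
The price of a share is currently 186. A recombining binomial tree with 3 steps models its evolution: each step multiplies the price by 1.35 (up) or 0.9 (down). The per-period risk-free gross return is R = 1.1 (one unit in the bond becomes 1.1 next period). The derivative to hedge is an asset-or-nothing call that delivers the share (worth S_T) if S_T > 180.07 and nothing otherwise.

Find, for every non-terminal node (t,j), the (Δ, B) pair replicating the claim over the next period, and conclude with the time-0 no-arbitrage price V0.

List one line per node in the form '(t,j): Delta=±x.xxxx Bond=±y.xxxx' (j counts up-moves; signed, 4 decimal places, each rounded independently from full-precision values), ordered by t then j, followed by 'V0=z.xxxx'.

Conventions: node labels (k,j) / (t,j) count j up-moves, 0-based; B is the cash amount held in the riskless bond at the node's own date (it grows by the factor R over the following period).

No-arbitrage ⇒ martingale measure with p* = (R−d)/(u−d) = 0.4444.
Terminal payoffs: V(3,0)=0.0000, V(3,1)=203.3910, V(3,2)=305.0865, V(3,3)=457.6298
Node (2,0) S=150.6600: V=(p*·203.3910+(1−p*)·0.0000)/1.1=82.1782; Δ=(203.3910−0.0000)/(203.3910−135.5940)=3.0000; B=V−Δ·S=-369.8018
Node (2,1) S=225.9900: V=(p*·305.0865+(1−p*)·203.3910)/1.1=225.9900; Δ=(305.0865−203.3910)/(305.0865−203.3910)=1.0000; B=V−Δ·S=0.0000
Node (2,2) S=338.9850: V=(p*·457.6298+(1−p*)·305.0865)/1.1=338.9850; Δ=(457.6298−305.0865)/(457.6298−305.0865)=1.0000; B=V−Δ·S=0.0000
Node (1,0) S=167.4000: V=(p*·225.9900+(1−p*)·82.1782)/1.1=132.8132; Δ=(225.9900−82.1782)/(225.9900−150.6600)=1.9091; B=V−Δ·S=-186.7686
Node (1,1) S=251.1000: V=(p*·338.9850+(1−p*)·225.9900)/1.1=251.1000; Δ=(338.9850−225.9900)/(338.9850−225.9900)=1.0000; B=V−Δ·S=0.0000
Node (0,0) S=186.0000: V=(p*·251.1000+(1−p*)·132.8132)/1.1=168.5319; Δ=(251.1000−132.8132)/(251.1000−167.4000)=1.4132; B=V−Δ·S=-94.3276
Check: Δ(0,0)·S0 + B(0,0) = 168.5319 = V0.

(0,0): Delta=1.4132 Bond=-94.3276
(1,0): Delta=1.9091 Bond=-186.7686
(1,1): Delta=1.0000 Bond=0.0000
(2,0): Delta=3.0000 Bond=-369.8018
(2,1): Delta=1.0000 Bond=0.0000
(2,2): Delta=1.0000 Bond=0.0000
V0=168.5319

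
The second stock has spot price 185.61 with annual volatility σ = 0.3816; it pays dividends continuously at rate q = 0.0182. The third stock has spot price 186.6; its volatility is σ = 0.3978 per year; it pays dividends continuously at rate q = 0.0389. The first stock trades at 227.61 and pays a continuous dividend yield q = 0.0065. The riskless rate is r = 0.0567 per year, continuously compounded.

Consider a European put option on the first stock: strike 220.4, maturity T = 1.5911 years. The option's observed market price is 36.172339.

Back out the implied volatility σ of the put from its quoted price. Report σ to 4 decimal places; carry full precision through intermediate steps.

sigma = 0.4455

At σ = 0.4455 the Black–Scholes value reproduces the quote:
σ√T = 0.4455·√1.5911 = 0.561948
d₁ = (ln(S/K) + (r−q+σ²/2)T) / (σ√T) = (ln(227.61/220.4) + (0.0567−0.0065+0.4455²/2)·1.5911) / 0.561948 = (0.032190 + 0.237766) / 0.561948 = 0.480392
d₂ = d₁ − σ√T = 0.480392 − 0.561948 = -0.081556
e^{−rT} = 0.913734
e^{−qT} = 0.989711
N(−d₁) = 0.315474,  N(−d₂) = 0.532500
V = K·e^{−rT}·N(−d₂) − S·e^{−qT}·N(−d₁) = 107.238623 − 71.066284 = 36.172339 (matching the quote); vega is positive throughout, so no other σ reproduces this price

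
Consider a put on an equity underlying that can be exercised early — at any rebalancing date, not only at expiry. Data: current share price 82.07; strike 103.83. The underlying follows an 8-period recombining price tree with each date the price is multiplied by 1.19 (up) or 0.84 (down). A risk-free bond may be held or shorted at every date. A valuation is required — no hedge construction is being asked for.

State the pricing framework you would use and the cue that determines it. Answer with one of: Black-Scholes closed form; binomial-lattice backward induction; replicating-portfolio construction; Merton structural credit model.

Key observation: with exercise allowed before expiry on a discrete up/down model (8 steps from spot 82.07), the strike-103.83 put's value must be rolled back through the tree testing early exercise at each node.

framework: binomial-lattice backward induction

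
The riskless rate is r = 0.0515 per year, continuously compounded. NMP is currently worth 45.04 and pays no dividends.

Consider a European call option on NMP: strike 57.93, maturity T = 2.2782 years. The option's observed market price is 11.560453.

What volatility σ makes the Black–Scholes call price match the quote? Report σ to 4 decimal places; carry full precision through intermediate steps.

sigma = 0.5146

At σ = 0.5146 the Black–Scholes value reproduces the quote:
σ√T = 0.5146·√2.2782 = 0.776722
d₁ = (ln(S/K) + (r+σ²/2)T) / (σ√T) = (ln(45.04/57.93) + (0.0515+0.5146²/2)·2.2782) / 0.776722 = (-0.251684 + 0.418976) / 0.776722 = 0.215381
d₂ = d₁ − σ√T = 0.215381 − 0.776722 = -0.561341
e^{−rT} = 0.889294
N(d₁) = 0.585265,  N(d₂) = 0.287283
V = S·N(d₁) − K·e^{−rT}·N(d₂) = 26.360338 − 14.799885 = 11.560453 (the observed quote) — the price is monotone increasing in volatility, hence this σ is the only solution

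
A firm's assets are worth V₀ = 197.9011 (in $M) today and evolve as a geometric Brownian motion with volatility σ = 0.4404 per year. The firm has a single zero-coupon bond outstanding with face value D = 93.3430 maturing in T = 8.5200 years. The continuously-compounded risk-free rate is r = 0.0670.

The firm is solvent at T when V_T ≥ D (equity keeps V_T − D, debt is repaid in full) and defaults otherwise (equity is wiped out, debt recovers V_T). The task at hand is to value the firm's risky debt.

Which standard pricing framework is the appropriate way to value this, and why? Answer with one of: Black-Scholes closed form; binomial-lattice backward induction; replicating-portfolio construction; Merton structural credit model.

framework: Merton structural credit model

Key observation: a levered firm with one bullet debt due at 8.5200 years is the canonical structural-credit setup: equity is a call on the firm's assets struck at the face value.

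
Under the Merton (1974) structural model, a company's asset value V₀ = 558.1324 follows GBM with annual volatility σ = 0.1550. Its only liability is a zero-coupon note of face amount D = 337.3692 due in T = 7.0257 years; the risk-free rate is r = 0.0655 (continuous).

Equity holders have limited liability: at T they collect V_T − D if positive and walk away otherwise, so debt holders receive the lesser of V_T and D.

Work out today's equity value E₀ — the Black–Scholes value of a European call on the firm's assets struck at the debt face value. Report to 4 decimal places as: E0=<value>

E0=345.6416

Equity is a call on the firm's assets struck at D = 337.3692:
d₁ = [ln(V₀/D) + (r + σ²/2)T] / (σ√T)
   = [ln(558.1324/337.3692) + (0.0655 + 0.5·0.1550²)·7.0257] / (0.1550·√7.0257)
   = [0.503418 + 0.544580] / 0.410844 = 2.550844
d₂ = d₁ − σ√T = 2.550844 − 0.410844 = 2.140001
N(d₁) = 0.994627,  N(d₂) = 0.983823,  e^(−rT) = 0.631168
E₀ = V₀·N(d₁) − D·e^(−rT)·N(d₂)
   = 558.1324·0.994627 − 337.3692·0.631168·0.983823 = 345.641628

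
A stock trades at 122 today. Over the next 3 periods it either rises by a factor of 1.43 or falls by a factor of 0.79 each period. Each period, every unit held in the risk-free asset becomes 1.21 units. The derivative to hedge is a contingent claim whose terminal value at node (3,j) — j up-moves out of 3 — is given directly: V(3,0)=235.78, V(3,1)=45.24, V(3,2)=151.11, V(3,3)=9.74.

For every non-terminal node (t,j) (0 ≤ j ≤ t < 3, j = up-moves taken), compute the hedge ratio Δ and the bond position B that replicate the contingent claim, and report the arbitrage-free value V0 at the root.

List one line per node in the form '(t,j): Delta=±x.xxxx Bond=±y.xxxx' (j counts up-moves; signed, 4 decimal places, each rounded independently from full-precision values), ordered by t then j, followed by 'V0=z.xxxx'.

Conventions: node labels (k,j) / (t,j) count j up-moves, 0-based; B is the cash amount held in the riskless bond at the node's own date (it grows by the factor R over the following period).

(0,0): Delta=-0.3117 Bond=88.8104
(1,0): Delta=0.0533 Bond=72.2809
(1,1): Delta=-0.4173 Bond=125.8881
(2,0): Delta=-3.9101 Bond=389.2379
(2,1): Delta=1.2002 Bond=-70.6143
(2,2): Delta=-0.8854 Bond=269.1021
V0=50.7833

Under the risk-neutral measure, an up-move has probability p* = (R−d)/(u−d) = 0.6562 and values discount at R = 1.21.
Terminal payoffs: V(3,0)=235.7800, V(3,1)=45.2400, V(3,2)=151.1100, V(3,3)=9.7400
Node (2,0) S=76.1402: V=(p*·45.2400+(1−p*)·235.7800)/1.21=91.5191; Δ=(45.2400−235.7800)/(108.8805−60.1508)=-3.9101; B=V−Δ·S=389.2379
Node (2,1) S=137.8234: V=(p*·151.1100+(1−p*)·45.2400)/1.21=94.8076; Δ=(151.1100−45.2400)/(197.0875−108.8805)=1.2002; B=V−Δ·S=-70.6143
Node (2,2) S=249.4778: V=(p*·9.7400+(1−p*)·151.1100)/1.21=48.2115; Δ=(9.7400−151.1100)/(356.7533−197.0875)=-0.8854; B=V−Δ·S=269.1021
Node (1,0) S=96.3800: V=(p*·94.8076+(1−p*)·91.5191)/1.21=77.4192; Δ=(94.8076−91.5191)/(137.8234−76.1402)=0.0533; B=V−Δ·S=72.2809
Node (1,1) S=174.4600: V=(p*·48.2115+(1−p*)·94.8076)/1.21=53.0818; Δ=(48.2115−94.8076)/(249.4778−137.8234)=-0.4173; B=V−Δ·S=125.8881
Node (0,0) S=122.0000: V=(p*·53.0818+(1−p*)·77.4192)/1.21=50.7833; Δ=(53.0818−77.4192)/(174.4600−96.3800)=-0.3117; B=V−Δ·S=88.8104
Verification: the root portfolio costs Δ(0,0)·S0 + B(0,0) = 50.7833, matching V0.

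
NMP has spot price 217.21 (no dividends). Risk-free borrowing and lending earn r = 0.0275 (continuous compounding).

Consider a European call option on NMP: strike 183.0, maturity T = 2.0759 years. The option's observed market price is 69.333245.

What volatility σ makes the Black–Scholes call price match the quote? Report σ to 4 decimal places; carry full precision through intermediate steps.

At σ = 0.3960 the Black–Scholes value reproduces the quote:
σ√T = 0.396·√2.0759 = 0.570556
d₁ = (ln(S/K) + (r+σ²/2)T) / (σ√T) = (ln(217.21/183.0) + (0.0275+0.396²/2)·2.0759) / 0.570556 = (0.171378 + 0.219854) / 0.570556 = 0.685704
d₂ = d₁ − σ√T = 0.685704 − 0.570556 = 0.115148
e^{−rT} = 0.944512
N(d₁) = 0.753550,  N(d₂) = 0.545836
V = S·N(d₁) − K·e^{−rT}·N(d₂) = 163.678649 − 94.345404 = 69.333245 (equal to the quote); since ∂V/∂σ > 0 for all σ, the implied volatility is unique

sigma = 0.3960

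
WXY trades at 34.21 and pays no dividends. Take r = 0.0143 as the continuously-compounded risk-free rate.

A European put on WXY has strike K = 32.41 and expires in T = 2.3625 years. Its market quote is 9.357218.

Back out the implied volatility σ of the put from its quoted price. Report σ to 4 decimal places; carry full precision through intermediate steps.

At σ = 0.5505 the Black–Scholes value reproduces the quote:
σ√T = 0.5505·√2.3625 = 0.846142
d₁ = (ln(S/K) + (r+σ²/2)T) / (σ√T) = (ln(34.21/32.41) + (0.0143+0.5505²/2)·2.3625) / 0.846142 = (0.054051 + 0.391762) / 0.846142 = 0.526877
d₂ = d₁ − σ√T = 0.526877 − 0.846142 = -0.319265
e^{−rT} = 0.966781
N(−d₁) = 0.299139,  N(−d₂) = 0.625237
V = K·e^{−rT}·N(−d₂) − S·N(−d₁) = 19.590779 − 10.233561 = 9.357218 (the observed quote) — the price is monotone increasing in volatility, hence this σ is the only solution

sigma = 0.5505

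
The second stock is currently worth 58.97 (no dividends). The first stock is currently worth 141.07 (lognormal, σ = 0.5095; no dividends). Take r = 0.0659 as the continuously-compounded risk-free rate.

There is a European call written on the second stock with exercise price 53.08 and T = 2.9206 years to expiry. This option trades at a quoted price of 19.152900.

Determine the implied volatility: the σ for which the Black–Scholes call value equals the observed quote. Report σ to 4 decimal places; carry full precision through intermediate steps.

sigma = 0.2827

At σ = 0.2827 the Black–Scholes value reproduces the quote:
σ√T = 0.2827·√2.9206 = 0.483128
d₁ = (ln(S/K) + (r+σ²/2)T) / (σ√T) = (ln(58.97/53.08) + (0.0659+0.2827²/2)·2.9206) / 0.483128 = (0.105229 + 0.309174) / 0.483128 = 0.857749
d₂ = d₁ − σ√T = 0.857749 − 0.483128 = 0.374622
e^{−rT} = 0.824921
N(d₁) = 0.804485,  N(d₂) = 0.646029
V = S·N(d₁) − K·e^{−rT}·N(d₂) = 47.440452 − 28.287552 = 19.152900 (equal to the quote); since ∂V/∂σ > 0 for all σ, the implied volatility is unique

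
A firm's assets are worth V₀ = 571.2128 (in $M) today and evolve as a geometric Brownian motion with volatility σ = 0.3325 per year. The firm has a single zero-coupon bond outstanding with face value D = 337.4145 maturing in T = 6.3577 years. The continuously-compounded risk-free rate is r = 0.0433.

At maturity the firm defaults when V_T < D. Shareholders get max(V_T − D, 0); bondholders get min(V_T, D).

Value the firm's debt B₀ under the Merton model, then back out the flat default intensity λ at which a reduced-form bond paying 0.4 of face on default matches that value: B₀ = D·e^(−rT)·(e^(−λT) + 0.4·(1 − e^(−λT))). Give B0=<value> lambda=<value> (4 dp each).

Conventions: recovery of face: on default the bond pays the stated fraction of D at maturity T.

B0=228.7417 lambda=0.0310

Equity is a call on the firm's assets struck at D = 337.4145:
d₁ = [ln(V₀/D) + (r + σ²/2)T] / (σ√T)
   = [ln(571.2128/337.4145) + (0.0433 + 0.5·0.3325²)·6.3577] / (0.3325·√6.3577)
   = [0.526450 + 0.626730] / 0.838381 = 1.375483
d₂ = d₁ − σ√T = 1.375483 − 0.838381 = 0.537102
N(d₁) = 0.915509,  N(d₂) = 0.704401,  e^(−rT) = 0.759353
E₀ = V₀·N(d₁) − D·e^(−rT)·N(d₂)
   = 571.2128·0.915509 − 337.4145·0.759353·0.704401 = 342.471134
B₀ = V₀ − E₀ = 571.2128 − 342.471134 = 228.741666
e^(−λT) = (B₀·e^(rT)/D − 0.4)/(1 − 0.4) = (228.7417·1.316910/337.4145 − 0.4)/0.6 = 0.82127734
λ = −ln(0.82127734)/6.3577 = 0.030969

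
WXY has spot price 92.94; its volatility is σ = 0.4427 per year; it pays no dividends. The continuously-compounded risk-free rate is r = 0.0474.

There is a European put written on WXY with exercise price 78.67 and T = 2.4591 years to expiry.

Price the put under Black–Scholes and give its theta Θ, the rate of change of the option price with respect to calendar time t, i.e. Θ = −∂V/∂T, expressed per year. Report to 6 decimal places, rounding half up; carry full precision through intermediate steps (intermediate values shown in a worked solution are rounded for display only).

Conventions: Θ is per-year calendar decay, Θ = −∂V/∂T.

σ√T = 0.4427·√2.4591 = 0.694221
d₁ = (ln(S/K) + (r+σ²/2)T) / (σ√T) = (ln(92.94/78.67) + (0.0474+0.4427²/2)·2.4591) / 0.694221 = (0.166692 + 0.357533) / 0.694221 = 0.755127
d₂ = d₁ − σ√T = 0.755127 − 0.694221 = 0.060906
e^{−rT} = 0.889976
N(−d₁) = 0.225086,  N(−d₂) = 0.475717
Put price V = K·e^{−rT}·N(−d₂) − S·N(−d₁) = 33.307026 − 20.919531 = 12.387495
φ(d₁) = (1/√(2π))·e^{−d₁²/2} = 0.299978
Θ = −S·φ(d₁)·σ/(2√T) + r·K·e^{−rT}·N(−d₂) = −3.935348 + 1.578753 = -2.356595

price = 12.387495
Θ = -2.356595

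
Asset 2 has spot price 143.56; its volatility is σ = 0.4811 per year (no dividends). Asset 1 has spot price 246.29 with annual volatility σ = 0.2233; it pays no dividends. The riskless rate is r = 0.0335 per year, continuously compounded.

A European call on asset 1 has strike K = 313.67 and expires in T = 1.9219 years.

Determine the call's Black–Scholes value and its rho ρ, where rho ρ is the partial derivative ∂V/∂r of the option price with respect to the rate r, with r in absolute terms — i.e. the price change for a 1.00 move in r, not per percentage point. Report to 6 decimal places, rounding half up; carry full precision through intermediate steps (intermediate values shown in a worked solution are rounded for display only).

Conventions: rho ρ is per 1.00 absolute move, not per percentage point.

price = 14.582357
ρ = 131.877542

σ√T = 0.2233·√1.9219 = 0.309567
d₁ = (ln(S/K) + (r+σ²/2)T) / (σ√T) = (ln(246.29/313.67) + (0.0335+0.2233²/2)·1.9219) / 0.309567 = (-0.241832 + 0.112299) / 0.309567 = -0.418431
d₂ = d₁ − σ√T = -0.418431 − 0.309567 = -0.727998
e^{−rT} = 0.937645
N(d₁) = 0.337816,  N(d₂) = 0.233307
Call price V = S·N(d₁) − K·e^{−rT}·N(d₂) = 83.200673 − 68.618316 = 14.582357
ρ = K·T·e^{−rT}·N(d₂) = 131.877542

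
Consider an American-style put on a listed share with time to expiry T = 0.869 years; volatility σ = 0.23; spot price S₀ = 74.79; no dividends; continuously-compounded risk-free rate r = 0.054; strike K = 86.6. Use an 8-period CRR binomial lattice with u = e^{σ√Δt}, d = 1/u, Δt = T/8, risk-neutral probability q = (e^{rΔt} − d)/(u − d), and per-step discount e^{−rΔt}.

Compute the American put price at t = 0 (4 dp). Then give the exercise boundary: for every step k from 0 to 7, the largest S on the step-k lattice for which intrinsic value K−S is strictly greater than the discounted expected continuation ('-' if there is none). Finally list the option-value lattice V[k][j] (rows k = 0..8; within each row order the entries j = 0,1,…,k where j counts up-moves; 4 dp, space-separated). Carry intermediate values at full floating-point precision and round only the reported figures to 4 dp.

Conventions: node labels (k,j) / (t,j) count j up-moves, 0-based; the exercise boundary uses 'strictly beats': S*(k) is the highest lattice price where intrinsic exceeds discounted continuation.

price = 12.5812
boundary = - 69.3302 64.2689 69.3302 64.2689 69.3302 74.7900 80.6798
tree:
12.5812
17.2698 8.3926
22.3311 12.2739 4.9024
27.0229 17.2698 7.7979 2.2832
31.3721 22.3311 11.9123 4.0856 0.6440
35.4039 27.0229 17.2698 7.0982 1.3491 0.0000
39.1413 31.3721 22.3311 11.8100 2.8261 0.0000 0.0000
42.6059 35.4039 27.0229 17.2698 5.9202 0.0000 0.0000 0.0000
45.8176 39.1413 31.3721 22.3311 11.8100 0.0000 0.0000 0.0000 0.0000

Δt=0.10862, u=1.07875, d=0.92700, q=0.51982, disc=e^(-rΔt)=0.99415
k=8 terminal: V=max(K-S,0) → 45.8176 39.1413 31.3721 22.3311 11.8100 0.0000 0.0000 0.0000 0.0000
k=7: j=0 S=43.9941 intr=42.6059 cont=42.0994 V=42.6059[EX]; j=1 S=51.1961 intr=35.4039 cont=34.8974 V=35.4039[EX]; j=2 S=59.5771 intr=27.0229 cont=26.5164 V=27.0229[EX]; j=3 S=69.3302 intr=17.2698 cont=16.7633 V=17.2698[EX]; j=4 S=80.6798 intr=5.9202 cont=5.6377 V=5.9202[EX]; j=5 S=93.8874 intr=0.0000 cont=0.0000 V=0.0000[hold]; j=6 S=109.2572 intr=0.0000 cont=0.0000 V=0.0000[hold]; j=7 S=127.1431 intr=0.0000 cont=0.0000 V=0.0000[hold]  S*(7)=80.6798
k=6: j=0 S=47.4587 intr=39.1413 cont=38.6348 V=39.1413[EX]; j=1 S=55.2279 intr=31.3721 cont=30.8656 V=31.3721[EX]; j=2 S=64.2689 intr=22.3311 cont=21.8246 V=22.3311[EX]; j=3 S=74.7900 intr=11.8100 cont=11.3035 V=11.8100[EX]; j=4 S=87.0334 intr=0.0000 cont=2.8261 V=2.8261[hold]; j=5 S=101.2812 intr=0.0000 cont=0.0000 V=0.0000[hold]; j=6 S=117.8613 intr=0.0000 cont=0.0000 V=0.0000[hold]  S*(6)=74.7900
k=5: j=0 S=51.1961 intr=35.4039 cont=34.8974 V=35.4039[EX]; j=1 S=59.5771 intr=27.0229 cont=26.5164 V=27.0229[EX]; j=2 S=69.3302 intr=17.2698 cont=16.7633 V=17.2698[EX]; j=3 S=80.6798 intr=5.9202 cont=7.0982 V=7.0982[hold]; j=4 S=93.8874 intr=0.0000 cont=1.3491 V=1.3491[hold]; j=5 S=109.2572 intr=0.0000 cont=0.0000 V=0.0000[hold]  S*(5)=69.3302
k=4: j=0 S=55.2279 intr=31.3721 cont=30.8656 V=31.3721[EX]; j=1 S=64.2689 intr=22.3311 cont=21.8246 V=22.3311[EX]; j=2 S=74.7900 intr=11.8100 cont=11.9123 V=11.9123[hold]; j=3 S=87.0334 intr=0.0000 cont=4.0856 V=4.0856[hold]; j=4 S=101.2812 intr=0.0000 cont=0.6440 V=0.6440[hold]  S*(4)=64.2689
k=3: j=0 S=59.5771 intr=27.0229 cont=26.5164 V=27.0229[EX]; j=1 S=69.3302 intr=17.2698 cont=16.8162 V=17.2698[EX]; j=2 S=80.6798 intr=5.9202 cont=7.7979 V=7.7979[hold]; j=3 S=93.8874 intr=0.0000 cont=2.2832 V=2.2832[hold]  S*(3)=69.3302
k=2: j=0 S=64.2689 intr=22.3311 cont=21.8246 V=22.3311[EX]; j=1 S=74.7900 intr=11.8100 cont=12.2739 V=12.2739[hold]; j=2 S=87.0334 intr=0.0000 cont=4.9024 V=4.9024[hold]  S*(2)=64.2689
k=1: j=0 S=69.3302 intr=17.2698 cont=17.0031 V=17.2698[EX]; j=1 S=80.6798 intr=5.9202 cont=8.3926 V=8.3926[hold]  S*(1)=69.3302
k=0: j=0 S=74.7900 intr=11.8100 cont=12.5812 V=12.5812[hold]  S*(0)=-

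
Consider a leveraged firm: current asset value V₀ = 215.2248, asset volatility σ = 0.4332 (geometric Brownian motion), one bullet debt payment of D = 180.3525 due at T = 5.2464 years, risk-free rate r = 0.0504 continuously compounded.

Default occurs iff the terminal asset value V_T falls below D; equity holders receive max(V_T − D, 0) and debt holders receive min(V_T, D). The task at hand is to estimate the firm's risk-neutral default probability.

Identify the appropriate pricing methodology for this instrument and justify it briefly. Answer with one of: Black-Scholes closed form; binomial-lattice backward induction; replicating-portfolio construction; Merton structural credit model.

Key observation: the asked-for credit quantity lives on the firm's capital structure — asset value, asset volatility, debt face 180.3525 — which is the structural model's domain.

framework: Merton structural credit model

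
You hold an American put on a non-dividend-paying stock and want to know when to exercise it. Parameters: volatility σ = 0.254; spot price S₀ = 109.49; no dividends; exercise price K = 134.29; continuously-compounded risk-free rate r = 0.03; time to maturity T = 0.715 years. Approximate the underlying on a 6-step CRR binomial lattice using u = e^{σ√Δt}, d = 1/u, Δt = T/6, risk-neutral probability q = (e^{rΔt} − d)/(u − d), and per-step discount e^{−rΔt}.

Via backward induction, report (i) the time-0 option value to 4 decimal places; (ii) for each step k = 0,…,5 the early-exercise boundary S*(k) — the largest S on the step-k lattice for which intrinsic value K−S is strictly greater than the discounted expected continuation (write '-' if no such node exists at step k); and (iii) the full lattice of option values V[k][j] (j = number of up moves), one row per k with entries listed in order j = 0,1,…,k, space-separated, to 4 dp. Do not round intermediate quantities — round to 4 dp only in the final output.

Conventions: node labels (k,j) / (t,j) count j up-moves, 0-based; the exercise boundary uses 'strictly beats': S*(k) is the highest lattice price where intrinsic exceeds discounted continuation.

price = 25.8459
boundary = - 100.2985 91.8787 100.2985 109.4900 119.5238
tree:
25.8459
33.9915 17.8367
42.4113 25.1961 10.5610
50.1244 33.9915 16.5284 4.6333
57.1899 42.4113 24.8000 8.3254 0.9522
63.6623 50.1244 33.9915 14.7662 1.9054 0.0000
69.5913 57.1899 42.4113 24.8000 3.8129 0.0000 0.0000

params: Δt=0.11917 u=1.09164 d=0.91605 q=0.49849 e^(-rΔt)=0.99643
t_6 payoffs: 69.5913 57.1899 42.4113 24.8000 3.8129 0.0000 0.0000
t_5: node(5,0) S=70.6277 payoff=63.6623 vs cont=63.1831 → 63.6623 [stop]  node(5,1) S=84.1656 payoff=50.1244 vs cont=49.6451 → 50.1244 [stop]  node(5,2) S=100.2985 payoff=33.9915 vs cont=33.5122 → 33.9915 [stop]  node(5,3) S=119.5238 payoff=14.7662 vs cont=14.2870 → 14.7662 [stop]  node(5,4) S=142.4341 payoff=0.0000 vs cont=1.9054 → 1.9054 [wait]  node(5,5) S=169.7359 payoff=0.0000 vs cont=0.0000 → 0.0000 [wait]  ⇒ S*(5)=119.5238
t_4: node(4,0) S=77.1001 payoff=57.1899 vs cont=56.7107 → 57.1899 [stop]  node(4,1) S=91.8787 payoff=42.4113 vs cont=41.9321 → 42.4113 [stop]  node(4,2) S=109.4900 payoff=24.8000 vs cont=24.3208 → 24.8000 [stop]  node(4,3) S=130.4771 payoff=3.8129 vs cont=8.3254 → 8.3254 [wait]  node(4,4) S=155.4869 payoff=0.0000 vs cont=0.9522 → 0.9522 [wait]  ⇒ S*(4)=109.4900
t_3: node(3,0) S=84.1656 payoff=50.1244 vs cont=49.6451 → 50.1244 [stop]  node(3,1) S=100.2985 payoff=33.9915 vs cont=33.5122 → 33.9915 [stop]  node(3,2) S=119.5238 payoff=14.7662 vs cont=16.5284 → 16.5284 [wait]  node(3,3) S=142.4341 payoff=0.0000 vs cont=4.6333 → 4.6333 [wait]  ⇒ S*(3)=100.2985
t_2: node(2,0) S=91.8787 payoff=42.4113 vs cont=41.9321 → 42.4113 [stop]  node(2,1) S=109.4900 payoff=24.8000 vs cont=25.1961 → 25.1961 [wait]  node(2,2) S=130.4771 payoff=3.8129 vs cont=10.5610 → 10.5610 [wait]  ⇒ S*(2)=91.8787
t_1: node(1,0) S=100.2985 payoff=33.9915 vs cont=33.7090 → 33.9915 [stop]  node(1,1) S=119.5238 payoff=14.7662 vs cont=17.8367 → 17.8367 [wait]  ⇒ S*(1)=100.2985
t_0: node(0,0) S=109.4900 payoff=24.8000 vs cont=25.8459 → 25.8459 [wait]  ⇒ S*(0)=-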